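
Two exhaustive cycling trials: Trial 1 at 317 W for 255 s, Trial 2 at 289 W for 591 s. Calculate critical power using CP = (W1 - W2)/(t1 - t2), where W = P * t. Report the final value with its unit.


W1 = 317 * 255 = 80835 J
W2 = 289 * 591 = 170799 J
CP = (80835 - 170799) / (255 - 591)
= -89964 / -336
= 267.75 W

267.75 W


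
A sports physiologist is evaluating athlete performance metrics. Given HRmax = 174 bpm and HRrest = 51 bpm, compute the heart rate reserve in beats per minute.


Heart rate reserve = maximum HR minus resting HR
HRR = 174 - 51 = 123 bpm

123 bpm


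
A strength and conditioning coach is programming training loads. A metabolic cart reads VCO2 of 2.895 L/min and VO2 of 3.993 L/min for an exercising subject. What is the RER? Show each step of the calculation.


RER = VCO2 / VO2 = 2.895 / 3.993 = 0.725

0.725


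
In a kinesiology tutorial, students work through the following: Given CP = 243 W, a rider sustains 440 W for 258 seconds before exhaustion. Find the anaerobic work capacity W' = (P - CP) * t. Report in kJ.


Excess power = 440 - 243 = 197 W
Work above CP = 197 * 258 = 50826 J
W' = 50.826 kJ

50.826 kJ


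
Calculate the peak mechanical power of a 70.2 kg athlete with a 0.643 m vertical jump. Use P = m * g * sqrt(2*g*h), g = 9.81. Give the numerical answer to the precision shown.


First, sqrt(2gh) = sqrt(2 * 9.81 * 0.643)
= sqrt(12.61566) = 3.551853 m/s
Power = 70.2 * 9.81 * 3.551853 = 2446.03 W

2446.03 W


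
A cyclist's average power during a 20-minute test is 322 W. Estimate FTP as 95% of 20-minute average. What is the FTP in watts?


FTP = 20-min power * 0.95
= 322 * 0.95
= 305.9 W

305.9 W


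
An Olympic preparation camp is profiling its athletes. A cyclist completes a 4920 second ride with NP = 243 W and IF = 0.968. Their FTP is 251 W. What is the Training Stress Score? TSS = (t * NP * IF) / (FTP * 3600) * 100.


t * NP * IF = 4920 * 243 * 0.968 = 1157302.08
FTP * 3600 = 903600
TSS = (1157302.08 / 903600) * 100 = 128.08

128.08 TSS


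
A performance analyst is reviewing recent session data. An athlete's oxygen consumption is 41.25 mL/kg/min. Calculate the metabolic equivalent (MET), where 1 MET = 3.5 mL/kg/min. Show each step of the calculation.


MET = VO2 / 3.5
= 41.25 / 3.5
= 11.79 METs

11.79 METs


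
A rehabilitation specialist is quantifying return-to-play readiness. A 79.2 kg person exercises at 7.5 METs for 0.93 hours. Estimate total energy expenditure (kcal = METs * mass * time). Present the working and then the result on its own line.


Energy = METs * mass(kg) * time(h)
= 7.5 * 79.2 * 0.93
= 552.42 kcal

552.42 kcal


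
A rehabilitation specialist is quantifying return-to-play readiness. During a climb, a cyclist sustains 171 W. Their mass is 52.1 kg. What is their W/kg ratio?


Power-to-weight = 171 W / 52.1 kg
= 3.282 W/kg

3.282 W/kg


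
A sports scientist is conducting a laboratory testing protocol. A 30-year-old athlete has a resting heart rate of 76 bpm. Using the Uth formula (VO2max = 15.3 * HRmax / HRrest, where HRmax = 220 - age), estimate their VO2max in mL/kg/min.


HRmax = 220 - 30 = 190 bpm
Ratio = HRmax / HRrest = 190 / 76 = 2.5
VO2max = 15.3 * 2.5 = 38.25 mL/kg/min

38.25 mL/kg/min


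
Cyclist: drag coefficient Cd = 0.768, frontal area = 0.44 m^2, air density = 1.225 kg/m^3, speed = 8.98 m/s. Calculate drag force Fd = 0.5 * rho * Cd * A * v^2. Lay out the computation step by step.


v^2 = 8.98^2 = 80.6404
Fd = 0.5 * 1.225 * 0.768 * 0.44 * 80.6404
= 16.691 N

16.691 N


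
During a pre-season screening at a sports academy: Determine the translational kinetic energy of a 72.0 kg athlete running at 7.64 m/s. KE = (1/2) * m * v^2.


KE = 0.5 * m * v^2
= 0.5 * 72.0 * 7.64^2
= 0.5 * 72.0 * 58.3696
= 2101.31 J

2101.31 J


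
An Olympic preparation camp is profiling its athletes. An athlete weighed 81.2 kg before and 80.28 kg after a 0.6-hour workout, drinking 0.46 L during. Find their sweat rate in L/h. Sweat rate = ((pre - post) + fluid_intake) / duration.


Body mass change = 0.92 kg
Total sweat loss = 0.92 + 0.46 = 1.38 L
Rate = 1.38 / 0.6 = 2.3 L/h

2.3 L/h


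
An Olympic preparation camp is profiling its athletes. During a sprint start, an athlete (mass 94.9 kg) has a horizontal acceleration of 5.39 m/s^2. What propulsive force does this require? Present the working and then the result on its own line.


Propulsive force = mass * acceleration
= 94.9 kg * 5.39 m/s^2
= 511.51 N

511.51 N


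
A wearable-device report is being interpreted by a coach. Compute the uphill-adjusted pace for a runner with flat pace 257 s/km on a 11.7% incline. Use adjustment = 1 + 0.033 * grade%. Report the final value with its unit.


Adjustment factor = 1 + 0.033 * 11.7 = 1.3861
Grade-adjusted pace = 257 * 1.3861 = 356.23 s/km

356.23 s/km


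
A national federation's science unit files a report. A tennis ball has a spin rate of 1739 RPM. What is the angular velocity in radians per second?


Convert RPM to rad/s: multiply by 2*pi and divide by 60
omega = 1739 * 2 * pi / 60
= 182.108 rad/s

182.108 rad/s


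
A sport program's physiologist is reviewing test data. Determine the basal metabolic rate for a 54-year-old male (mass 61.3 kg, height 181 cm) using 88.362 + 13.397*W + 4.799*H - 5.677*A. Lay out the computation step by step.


BMR = 88.362 + 13.397*61.3 + 4.799*181 - 5.677*54
= 1471.66 kcal/day

1471.66 kcal/day


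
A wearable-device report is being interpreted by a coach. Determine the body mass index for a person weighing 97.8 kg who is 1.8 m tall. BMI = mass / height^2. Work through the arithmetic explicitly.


BMI = mass / height^2
= 97.8 / 1.8^2
= 97.8 / 3.24
= 30.19 kg/m^2

30.19 kg/m^2


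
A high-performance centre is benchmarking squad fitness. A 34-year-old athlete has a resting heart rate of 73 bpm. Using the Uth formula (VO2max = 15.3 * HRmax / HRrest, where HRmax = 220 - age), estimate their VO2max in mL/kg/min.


HRmax = 220 - 34 = 186 bpm
Ratio = HRmax / HRrest = 186 / 73 = 2.5479
VO2max = 15.3 * 2.5479 = 38.98 mL/kg/min

38.98 mL/kg/min


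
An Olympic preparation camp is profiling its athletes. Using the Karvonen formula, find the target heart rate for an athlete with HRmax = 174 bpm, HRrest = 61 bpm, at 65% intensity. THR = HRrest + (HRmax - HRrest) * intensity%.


HRR = 174 - 61 = 113
THR = 61 + 113 * 0.65
= 61 + 73.45
= 134.45 bpm

134.45 bpm


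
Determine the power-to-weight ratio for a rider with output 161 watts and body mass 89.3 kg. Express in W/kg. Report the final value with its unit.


P/W = 161 / 89.3 = 1.803 W/kg

1.803 W/kg


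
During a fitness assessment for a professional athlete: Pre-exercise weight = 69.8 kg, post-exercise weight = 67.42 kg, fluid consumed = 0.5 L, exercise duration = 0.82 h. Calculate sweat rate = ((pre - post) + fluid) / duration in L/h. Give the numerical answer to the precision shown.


Weight loss = 69.8 - 67.42 = 2.38 kg (approx L)
Total sweat = 2.38 + 0.5 = 2.88 L
Sweat rate = 2.88 / 0.82 = 3.512 L/h

3.512 L/h


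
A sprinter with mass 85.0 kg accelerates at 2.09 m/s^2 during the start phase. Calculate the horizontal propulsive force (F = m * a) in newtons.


F = m * a
= 85.0 * 2.09
= 177.65 N

177.65 N


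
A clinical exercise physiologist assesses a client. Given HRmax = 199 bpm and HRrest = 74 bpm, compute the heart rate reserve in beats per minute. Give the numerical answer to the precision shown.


Heart rate reserve = maximum HR minus resting HR
HRR = 199 - 74 = 125 bpm

125 bpm


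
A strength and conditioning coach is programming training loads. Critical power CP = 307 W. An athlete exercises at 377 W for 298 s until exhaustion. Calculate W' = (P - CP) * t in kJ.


P - CP = 377 - 307 = 70 W
W' = 70 * 298 = 20860 J
= 20860 / 1000 = 20.86 kJ

20.86 kJ


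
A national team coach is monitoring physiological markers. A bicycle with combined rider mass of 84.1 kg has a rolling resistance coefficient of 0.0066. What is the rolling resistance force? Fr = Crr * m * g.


Fr = 0.0066 * 84.1 * 9.81
= 0.55506 * 9.81
= 5.445 N

5.445 N


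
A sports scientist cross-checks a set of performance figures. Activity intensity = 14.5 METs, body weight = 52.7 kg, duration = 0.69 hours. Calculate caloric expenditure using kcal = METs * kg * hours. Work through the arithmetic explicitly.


kcal = 14.5 * 52.7 * 0.69
= 764.15 * 0.69
= 527.26 kcal

527.26 kcal


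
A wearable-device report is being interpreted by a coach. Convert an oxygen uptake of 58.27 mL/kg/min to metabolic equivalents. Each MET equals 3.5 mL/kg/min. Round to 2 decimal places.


One MET = 3.5 mL/kg/min
Number of METs = 58.27 / 3.5
= 16.65 METs

16.65 METs


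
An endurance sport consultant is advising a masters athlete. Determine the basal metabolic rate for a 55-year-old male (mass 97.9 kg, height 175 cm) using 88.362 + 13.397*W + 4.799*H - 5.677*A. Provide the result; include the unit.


BMR = 88.362 + 13.397*97.9 + 4.799*175 - 5.677*55
= 1927.52 kcal/day

1927.52 kcal/day


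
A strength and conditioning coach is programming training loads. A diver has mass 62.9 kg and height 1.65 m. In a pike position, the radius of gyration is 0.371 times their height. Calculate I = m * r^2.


r = 0.371 * 1.65 = 0.61215 m
I = m * r^2 = 62.9 * 0.374728 = 23.57 kg*m^2

23.57 kg*m^2


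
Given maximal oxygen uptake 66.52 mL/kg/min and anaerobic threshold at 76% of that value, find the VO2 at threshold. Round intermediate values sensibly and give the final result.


Percentage as decimal = 0.76
VO2 at AT = 66.52 * 0.76 = 50.56 mL/kg/min

50.56 mL/kg/min


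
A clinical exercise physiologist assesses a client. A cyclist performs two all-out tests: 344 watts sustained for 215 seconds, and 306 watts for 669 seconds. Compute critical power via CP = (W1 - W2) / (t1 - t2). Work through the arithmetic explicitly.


W1 = P1 * t1 = 344 * 215 = 73960 J
W2 = P2 * t2 = 306 * 669 = 204714 J
CP = (73960 - 204714) / (215 - 669)
= 288.0 W

288.0 W


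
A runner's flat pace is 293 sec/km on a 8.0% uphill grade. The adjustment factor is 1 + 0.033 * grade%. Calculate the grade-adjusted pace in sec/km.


Factor = 1 + 0.033 * 8.0 = 1.264
Adjusted pace = 293 * 1.264
= 370.35 sec/km

370.35 s/km


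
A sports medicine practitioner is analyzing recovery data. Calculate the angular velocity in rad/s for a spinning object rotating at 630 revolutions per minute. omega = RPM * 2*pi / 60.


omega = RPM * 2*pi / 60
= 630 * 6.28318531 / 60
= 65.973 rad/s

65.973 rad/s


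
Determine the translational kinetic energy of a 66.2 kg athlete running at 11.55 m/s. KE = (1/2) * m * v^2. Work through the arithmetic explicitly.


KE = 0.5 * m * v^2
= 0.5 * 66.2 * 11.55^2
= 0.5 * 66.2 * 133.4025
= 4415.62 J

4415.62 J


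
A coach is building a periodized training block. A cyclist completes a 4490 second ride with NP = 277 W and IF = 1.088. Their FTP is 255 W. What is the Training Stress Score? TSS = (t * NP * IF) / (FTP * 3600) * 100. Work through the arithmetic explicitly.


t * NP * IF = 4490 * 277 * 1.088 = 1353178.24
FTP * 3600 = 918000
TSS = (1353178.24 / 918000) * 100 = 147.41

147.41 TSS


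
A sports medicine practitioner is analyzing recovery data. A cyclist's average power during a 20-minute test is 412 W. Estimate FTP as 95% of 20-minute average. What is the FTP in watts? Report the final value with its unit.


FTP = 20-min power * 0.95
= 412 * 0.95
= 391.4 W

391.4 W


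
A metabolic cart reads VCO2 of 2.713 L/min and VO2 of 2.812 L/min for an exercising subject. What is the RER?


RER = VCO2 / VO2 = 2.713 / 2.812 = 0.9648

0.9648


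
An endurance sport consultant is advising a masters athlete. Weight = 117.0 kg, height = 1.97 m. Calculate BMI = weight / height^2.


height^2 = 1.97^2 = 3.8809
BMI = 117.0 / 3.8809 = 30.15 kg/m^2

30.15 kg/m^2


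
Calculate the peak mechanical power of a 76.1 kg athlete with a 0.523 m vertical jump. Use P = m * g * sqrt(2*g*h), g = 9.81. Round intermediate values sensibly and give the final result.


First, sqrt(2gh) = sqrt(2 * 9.81 * 0.523)
= sqrt(10.26126) = 3.20332 m/s
Power = 76.1 * 9.81 * 3.20332 = 2391.41 W

2391.41 W


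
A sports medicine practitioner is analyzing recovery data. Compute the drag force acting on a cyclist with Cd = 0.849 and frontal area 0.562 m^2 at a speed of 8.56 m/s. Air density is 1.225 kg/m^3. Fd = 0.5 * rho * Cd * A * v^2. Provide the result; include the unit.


Step 1: v^2 = 73.2736
Step 2: Fd = 0.5 * 1.225 * 0.849 * 0.562 * 73.2736
= 21.414 N

21.414 N


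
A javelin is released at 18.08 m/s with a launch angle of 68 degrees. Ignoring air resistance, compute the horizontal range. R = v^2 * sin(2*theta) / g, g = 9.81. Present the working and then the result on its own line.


Launch speed squared = 326.8864
sin(2 * 68 deg) = 0.694658
Range = 326.8864 * 0.694658 / 9.81
= 23.147 m

23.147 m


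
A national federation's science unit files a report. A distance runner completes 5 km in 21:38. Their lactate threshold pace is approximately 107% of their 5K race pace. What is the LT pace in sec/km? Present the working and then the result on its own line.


Convert to seconds: 21 min 38 s = 1298 s
Pace per km = 1298 / 5 = 259.6 s/km
LT pace = 259.6 * 1.07 = 277.77 s/km

277.77 s/km


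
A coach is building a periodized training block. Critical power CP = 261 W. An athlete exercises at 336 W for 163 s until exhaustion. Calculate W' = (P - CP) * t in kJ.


P - CP = 336 - 261 = 75 W
W' = 75 * 163 = 12225 J
= 12225 / 1000 = 12.225 kJ

12.225 kJ


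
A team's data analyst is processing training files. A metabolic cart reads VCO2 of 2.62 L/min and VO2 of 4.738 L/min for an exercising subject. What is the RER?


RER = VCO2 / VO2 = 2.62 / 4.738 = 0.553

0.553


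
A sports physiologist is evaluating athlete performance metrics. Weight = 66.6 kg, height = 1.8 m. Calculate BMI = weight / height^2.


height^2 = 1.8^2 = 3.24
BMI = 66.6 / 3.24 = 20.56 kg/m^2

20.56 kg/m^2


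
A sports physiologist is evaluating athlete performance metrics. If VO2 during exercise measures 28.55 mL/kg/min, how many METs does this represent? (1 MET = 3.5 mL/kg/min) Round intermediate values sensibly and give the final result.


METs = VO2 / 3.5 = 28.55 / 3.5 = 8.16

8.16 METs


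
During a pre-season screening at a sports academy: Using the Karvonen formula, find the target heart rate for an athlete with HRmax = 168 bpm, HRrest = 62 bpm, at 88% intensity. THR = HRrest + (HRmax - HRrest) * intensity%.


HRR = 168 - 62 = 106
THR = 62 + 106 * 0.88
= 62 + 93.28
= 155.28 bpm

155.28 bpm


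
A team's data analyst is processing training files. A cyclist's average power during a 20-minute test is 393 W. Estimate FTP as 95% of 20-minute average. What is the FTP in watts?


FTP = 20-min power * 0.95
= 393 * 0.95
= 373.35 W

373.35 W


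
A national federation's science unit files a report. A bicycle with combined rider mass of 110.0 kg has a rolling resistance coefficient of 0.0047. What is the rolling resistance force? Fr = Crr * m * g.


Fr = 0.0047 * 110.0 * 9.81
= 0.517 * 9.81
= 5.072 N

5.072 N


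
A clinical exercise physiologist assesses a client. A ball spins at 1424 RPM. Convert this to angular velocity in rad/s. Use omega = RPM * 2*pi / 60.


omega = 1424 * 2 * pi / 60
= 1424 * 6.28318531 / 60
= 8947.256 / 60
= 149.121 rad/s

149.121 rad/s


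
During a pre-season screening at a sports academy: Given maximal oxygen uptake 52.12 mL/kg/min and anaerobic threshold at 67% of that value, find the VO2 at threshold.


Percentage as decimal = 0.67
VO2 at AT = 52.12 * 0.67 = 34.92 mL/kg/min

34.92 mL/kg/min


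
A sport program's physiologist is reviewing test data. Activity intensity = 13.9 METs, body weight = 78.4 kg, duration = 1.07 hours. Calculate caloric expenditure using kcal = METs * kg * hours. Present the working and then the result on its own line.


kcal = 13.9 * 78.4 * 1.07
= 1089.76 * 1.07
= 1166.04 kcal

1166.04 kcal


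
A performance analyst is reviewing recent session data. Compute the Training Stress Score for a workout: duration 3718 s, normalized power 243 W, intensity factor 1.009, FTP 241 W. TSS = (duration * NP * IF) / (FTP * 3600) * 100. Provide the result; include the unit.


Product = 3718 * 243 * 1.009 = 911605.266
Base = 241 * 3600 = 867600
TSS = 911605.266 / 867600 * 100 = 105.07

105.07 TSS


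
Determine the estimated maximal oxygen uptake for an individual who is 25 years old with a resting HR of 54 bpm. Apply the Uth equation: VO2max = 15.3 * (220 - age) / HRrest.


HRmax = 220 - 25 = 195
VO2max = 15.3 * (195 / 54)
= 15.3 * 3.6111
= 55.25 mL/kg/min

55.25 mL/kg/min


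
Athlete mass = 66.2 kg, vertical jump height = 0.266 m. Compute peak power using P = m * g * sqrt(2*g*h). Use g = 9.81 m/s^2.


sqrt(2 * 9.81 * 0.266) = sqrt(5.21892) = 2.284496 m/s
P = 66.2 * 9.81 * 2.284496
= 1483.6 W

1483.6 W


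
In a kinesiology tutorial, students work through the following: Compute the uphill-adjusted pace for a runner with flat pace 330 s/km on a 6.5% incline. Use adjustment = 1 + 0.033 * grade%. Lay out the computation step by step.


Adjustment factor = 1 + 0.033 * 6.5 = 1.2145
Grade-adjusted pace = 330 * 1.2145 = 400.79 s/km

400.79 s/km


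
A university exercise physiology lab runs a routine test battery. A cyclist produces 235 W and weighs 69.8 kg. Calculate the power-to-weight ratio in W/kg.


P/W = power / mass
= 235 / 69.8
= 3.367 W/kg

3.367 W/kg


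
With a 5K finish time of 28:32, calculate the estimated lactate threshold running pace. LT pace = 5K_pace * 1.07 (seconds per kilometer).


Race duration = 1712 s for 5 km
Average pace = 1712 / 5 = 342.4 s/km
LT pace = 342.4 * 1.07
= 366.37 s/km

366.37 s/km


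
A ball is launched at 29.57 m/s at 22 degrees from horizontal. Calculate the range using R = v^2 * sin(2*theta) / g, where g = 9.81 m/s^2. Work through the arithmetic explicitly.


sin(2 * 22) = sin(44) = 0.694658
v^2 = 29.57^2 = 874.3849
R = 874.3849 * 0.694658 / 9.81
= 61.916 m

61.916 m


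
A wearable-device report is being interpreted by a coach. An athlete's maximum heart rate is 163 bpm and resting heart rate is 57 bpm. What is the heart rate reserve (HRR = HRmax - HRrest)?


HRR = HRmax - HRrest
= 163 - 57
= 106 bpm

106 bpm


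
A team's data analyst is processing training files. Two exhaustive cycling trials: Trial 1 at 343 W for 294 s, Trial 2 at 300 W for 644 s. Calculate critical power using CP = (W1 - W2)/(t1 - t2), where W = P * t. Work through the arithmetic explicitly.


W1 = 343 * 294 = 100842 J
W2 = 300 * 644 = 193200 J
CP = (100842 - 193200) / (294 - 644)
= -92358 / -350
= 263.88 W

263.88 W


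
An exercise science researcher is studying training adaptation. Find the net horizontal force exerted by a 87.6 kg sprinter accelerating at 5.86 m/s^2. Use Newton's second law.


Newton's second law: F = m * a
F = 87.6 * 5.86 = 513.34 N

513.34 N


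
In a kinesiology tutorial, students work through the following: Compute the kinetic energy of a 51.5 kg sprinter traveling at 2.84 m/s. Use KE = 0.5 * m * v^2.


Velocity squared = 8.0656
KE = 0.5 * 51.5 * 8.0656 = 207.69 J

207.69 J


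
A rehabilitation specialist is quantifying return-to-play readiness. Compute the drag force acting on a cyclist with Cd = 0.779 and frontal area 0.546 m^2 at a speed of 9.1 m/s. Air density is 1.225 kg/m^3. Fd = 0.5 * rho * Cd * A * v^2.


Step 1: v^2 = 82.81
Step 2: Fd = 0.5 * 1.225 * 0.779 * 0.546 * 82.81
= 21.573 N

21.573 N


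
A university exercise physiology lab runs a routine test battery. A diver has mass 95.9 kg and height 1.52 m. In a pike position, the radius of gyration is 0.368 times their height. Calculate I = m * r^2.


r = 0.368 * 1.52 = 0.55936 m
I = m * r^2 = 95.9 * 0.312884 = 30.006 kg*m^2

30.006 kg*m^2


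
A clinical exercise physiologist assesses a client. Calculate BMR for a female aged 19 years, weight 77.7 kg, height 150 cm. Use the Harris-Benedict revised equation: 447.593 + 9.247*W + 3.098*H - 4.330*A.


Substituting values:
W term = 9.247 * 77.7 = 718.4919
H term = 3.098 * 150 = 464.7
A term = 4.330 * 19 = 82.27
BMR = 1548.51 kcal/day

1548.51 kcal/day


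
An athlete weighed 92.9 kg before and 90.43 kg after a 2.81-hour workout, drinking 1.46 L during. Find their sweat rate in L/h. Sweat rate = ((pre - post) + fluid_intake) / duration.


Body mass change = 2.47 kg
Total sweat loss = 2.47 + 1.46 = 3.93 L
Rate = 3.93 / 2.81 = 1.399 L/h

1.399 L/h


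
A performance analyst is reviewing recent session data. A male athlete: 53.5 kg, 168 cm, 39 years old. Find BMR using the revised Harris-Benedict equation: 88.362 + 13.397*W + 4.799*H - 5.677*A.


Intercept = 88.362
Weight contribution = 13.397 * 53.5 = 716.7395
Height contribution = 4.799 * 168 = 806.232
Age contribution = 5.677 * 39 = 221.403
BMR = 88.362 + 716.7395 + 806.232 - 221.403
= 1389.93 kcal/day

1389.93 kcal/day


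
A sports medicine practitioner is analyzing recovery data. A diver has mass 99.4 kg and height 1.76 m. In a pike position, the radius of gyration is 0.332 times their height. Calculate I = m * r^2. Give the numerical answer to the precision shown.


r = 0.332 * 1.76 = 0.58432 m
I = m * r^2 = 99.4 * 0.34143 = 33.938 kg*m^2

33.938 kg*m^2


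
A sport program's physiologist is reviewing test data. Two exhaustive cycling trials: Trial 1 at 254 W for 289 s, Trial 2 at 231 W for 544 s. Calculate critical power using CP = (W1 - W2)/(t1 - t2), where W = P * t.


W1 = 254 * 289 = 73406 J
W2 = 231 * 544 = 125664 J
CP = (73406 - 125664) / (289 - 544)
= -52258 / -255
= 204.93 W

204.93 W


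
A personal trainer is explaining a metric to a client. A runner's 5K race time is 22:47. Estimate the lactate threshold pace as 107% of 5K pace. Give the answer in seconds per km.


Total race time = 22*60 + 47 = 1367 seconds
5K pace = 1367 / 5 = 273.4 sec/km
LT pace = 273.4 * 1.07 = 292.54 sec/km

292.54 s/km


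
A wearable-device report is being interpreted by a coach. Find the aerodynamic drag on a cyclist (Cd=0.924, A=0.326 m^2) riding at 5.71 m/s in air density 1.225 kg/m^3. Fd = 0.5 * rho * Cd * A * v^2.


Fd = 0.5 * 1.225 * 0.924 * 0.326 * 5.71^2
= 0.5 * 1.225 * 0.924 * 0.326 * 32.6041
= 6.015 N

6.015 N


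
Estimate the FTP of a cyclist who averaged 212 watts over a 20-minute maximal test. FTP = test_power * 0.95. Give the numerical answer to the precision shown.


FTP = 212 * 0.95 = 201.4 W

201.4 W


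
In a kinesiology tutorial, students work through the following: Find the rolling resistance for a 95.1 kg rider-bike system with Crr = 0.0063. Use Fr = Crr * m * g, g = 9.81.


m * g = 95.1 * 9.81 = 932.931 N
Fr = 0.0063 * 932.931 = 5.877 N

5.877 N


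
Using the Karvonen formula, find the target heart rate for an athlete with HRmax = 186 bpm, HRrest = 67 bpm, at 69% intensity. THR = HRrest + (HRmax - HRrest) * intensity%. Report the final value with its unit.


HRR = 186 - 67 = 119
THR = 67 + 119 * 0.69
= 67 + 82.11
= 149.11 bpm

149.11 bpm


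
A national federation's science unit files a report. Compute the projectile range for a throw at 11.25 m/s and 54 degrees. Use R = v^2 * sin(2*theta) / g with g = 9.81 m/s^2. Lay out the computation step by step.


Two times the angle = 108 degrees
sin(108) = 0.951057
R = 126.5625 * 0.951057 / 9.81 = 12.27 m

12.27 m


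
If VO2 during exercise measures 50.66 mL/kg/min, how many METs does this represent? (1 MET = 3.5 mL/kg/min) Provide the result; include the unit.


METs = VO2 / 3.5 = 50.66 / 3.5 = 14.47

14.47 METs


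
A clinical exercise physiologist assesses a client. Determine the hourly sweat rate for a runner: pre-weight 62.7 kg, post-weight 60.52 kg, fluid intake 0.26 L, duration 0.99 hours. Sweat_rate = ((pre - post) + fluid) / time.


Mass lost = 62.7 - 60.52 = 2.18 kg
Add fluid consumed: 2.18 + 0.26 = 2.44 L total sweat
Sweat rate = 2.44 / 0.99 = 2.465 L/h

2.465 L/h


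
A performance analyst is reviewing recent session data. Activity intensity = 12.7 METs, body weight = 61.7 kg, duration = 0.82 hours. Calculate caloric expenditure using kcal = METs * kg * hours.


kcal = 12.7 * 61.7 * 0.82
= 783.59 * 0.82
= 642.54 kcal

642.54 kcal


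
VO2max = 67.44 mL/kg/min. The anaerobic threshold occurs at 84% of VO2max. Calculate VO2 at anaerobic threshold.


AT fraction = 84 / 100 = 0.84
AT VO2 = 67.44 * 0.84
= 56.65 mL/kg/min

56.65 mL/kg/min


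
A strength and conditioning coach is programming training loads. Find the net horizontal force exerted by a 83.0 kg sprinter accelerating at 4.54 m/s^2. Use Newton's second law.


Newton's second law: F = m * a
F = 83.0 * 4.54 = 376.82 N

376.82 N


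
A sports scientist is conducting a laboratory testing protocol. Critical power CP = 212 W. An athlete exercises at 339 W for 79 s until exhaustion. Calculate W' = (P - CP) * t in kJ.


P - CP = 339 - 212 = 127 W
W' = 127 * 79 = 10033 J
= 10033 / 1000 = 10.033 kJ

10.033 kJ


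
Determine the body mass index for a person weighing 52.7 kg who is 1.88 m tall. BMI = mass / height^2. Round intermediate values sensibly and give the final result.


BMI = mass / height^2
= 52.7 / 1.88^2
= 52.7 / 3.5344
= 14.91 kg/m^2

14.91 kg/m^2


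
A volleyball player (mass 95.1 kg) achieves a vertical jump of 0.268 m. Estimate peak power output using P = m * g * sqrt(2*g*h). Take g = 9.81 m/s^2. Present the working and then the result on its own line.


2 * g * h = 2 * 9.81 * 0.268 = 5.25816
sqrt(5.25816) = 2.293068 m/s
P = 95.1 * 9.81 * 2.293068 = 2139.27 W

2139.27 W


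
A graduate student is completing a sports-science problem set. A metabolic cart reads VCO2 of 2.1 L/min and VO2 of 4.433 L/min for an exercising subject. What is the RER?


RER = VCO2 / VO2 = 2.1 / 4.433 = 0.4737

0.4737


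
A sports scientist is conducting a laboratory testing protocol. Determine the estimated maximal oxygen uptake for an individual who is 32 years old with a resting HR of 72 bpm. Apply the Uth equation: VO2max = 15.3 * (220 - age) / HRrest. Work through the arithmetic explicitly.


HRmax = 220 - 32 = 188
VO2max = 15.3 * (188 / 72)
= 15.3 * 2.6111
= 39.95 mL/kg/min

39.95 mL/kg/min


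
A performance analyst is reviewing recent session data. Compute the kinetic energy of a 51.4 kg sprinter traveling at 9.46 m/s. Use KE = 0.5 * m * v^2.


Velocity squared = 89.4916
KE = 0.5 * 51.4 * 89.4916 = 2299.93 J

2299.93 J


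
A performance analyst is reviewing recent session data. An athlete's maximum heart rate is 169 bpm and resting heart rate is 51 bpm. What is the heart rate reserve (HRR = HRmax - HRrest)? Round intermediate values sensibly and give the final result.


HRR = HRmax - HRrest
= 169 - 51
= 118 bpm

118 bpm


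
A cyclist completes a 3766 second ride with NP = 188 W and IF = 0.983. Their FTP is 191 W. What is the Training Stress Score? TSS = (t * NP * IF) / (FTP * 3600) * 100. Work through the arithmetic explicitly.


t * NP * IF = 3766 * 188 * 0.983 = 695971.864
FTP * 3600 = 687600
TSS = (695971.864 / 687600) * 100 = 101.22

101.22 TSS


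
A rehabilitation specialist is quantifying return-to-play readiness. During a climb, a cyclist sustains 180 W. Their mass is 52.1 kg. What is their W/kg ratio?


Power-to-weight = 180 W / 52.1 kg
= 3.455 W/kg

3.455 W/kg


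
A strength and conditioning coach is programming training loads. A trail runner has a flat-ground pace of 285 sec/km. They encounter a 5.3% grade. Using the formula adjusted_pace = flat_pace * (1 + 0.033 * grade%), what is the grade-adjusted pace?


Grade factor = 1 + 0.033 * 5.3 = 1.1749
Adjusted = 285 * 1.1749 = 334.85 sec/km

334.85 s/km


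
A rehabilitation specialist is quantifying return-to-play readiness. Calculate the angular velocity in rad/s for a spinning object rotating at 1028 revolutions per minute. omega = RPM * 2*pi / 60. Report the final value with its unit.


omega = RPM * 2*pi / 60
= 1028 * 6.28318531 / 60
= 107.652 rad/s

107.652 rad/s


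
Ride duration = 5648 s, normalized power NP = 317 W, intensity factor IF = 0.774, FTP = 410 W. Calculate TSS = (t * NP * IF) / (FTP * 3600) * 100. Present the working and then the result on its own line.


Numerator = 5648 * 317 * 0.774 = 1385781.984
Denominator = 410 * 3600 = 1476000
TSS = 1385781.984 / 1476000 * 100
= 93.89

93.89 TSS


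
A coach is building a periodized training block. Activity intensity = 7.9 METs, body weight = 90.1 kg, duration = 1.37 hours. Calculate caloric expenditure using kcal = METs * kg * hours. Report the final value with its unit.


kcal = 7.9 * 90.1 * 1.37
= 711.79 * 1.37
= 975.15 kcal

975.15 kcal


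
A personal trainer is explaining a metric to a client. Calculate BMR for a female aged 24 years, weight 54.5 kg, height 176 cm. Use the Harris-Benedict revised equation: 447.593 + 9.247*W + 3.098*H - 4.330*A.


Substituting values:
W term = 9.247 * 54.5 = 503.9615
H term = 3.098 * 176 = 545.248
A term = 4.330 * 24 = 103.92
BMR = 1392.88 kcal/day

1392.88 kcal/day


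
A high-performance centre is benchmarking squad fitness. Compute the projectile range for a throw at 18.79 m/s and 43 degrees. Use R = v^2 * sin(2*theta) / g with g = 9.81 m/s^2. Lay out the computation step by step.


Two times the angle = 86 degrees
sin(86) = 0.997564
R = 353.0641 * 0.997564 / 9.81 = 35.903 m

35.903 m


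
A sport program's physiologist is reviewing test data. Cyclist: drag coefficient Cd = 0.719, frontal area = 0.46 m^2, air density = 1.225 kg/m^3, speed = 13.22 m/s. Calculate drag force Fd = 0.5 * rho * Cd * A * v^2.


v^2 = 13.22^2 = 174.7684
Fd = 0.5 * 1.225 * 0.719 * 0.46 * 174.7684
= 35.404 N

35.404 N


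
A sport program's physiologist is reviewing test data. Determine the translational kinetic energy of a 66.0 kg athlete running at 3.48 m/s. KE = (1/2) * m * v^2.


KE = 0.5 * m * v^2
= 0.5 * 66.0 * 3.48^2
= 0.5 * 66.0 * 12.1104
= 399.64 J

399.64 J


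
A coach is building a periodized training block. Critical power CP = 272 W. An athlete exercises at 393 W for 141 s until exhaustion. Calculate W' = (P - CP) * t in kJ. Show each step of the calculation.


P - CP = 393 - 272 = 121 W
W' = 121 * 141 = 17061 J
= 17061 / 1000 = 17.061 kJ

17.061 kJ


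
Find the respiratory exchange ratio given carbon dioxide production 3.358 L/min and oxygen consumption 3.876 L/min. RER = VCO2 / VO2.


VCO2 = 3.358 L/min
VO2 = 3.876 L/min
RER = 3.358 / 3.876 = 0.8664

0.8664


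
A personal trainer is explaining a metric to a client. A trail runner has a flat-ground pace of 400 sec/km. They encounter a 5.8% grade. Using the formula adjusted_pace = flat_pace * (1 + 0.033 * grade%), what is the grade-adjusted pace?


Grade factor = 1 + 0.033 * 5.8 = 1.1914
Adjusted = 400 * 1.1914 = 476.56 sec/km

476.56 s/km


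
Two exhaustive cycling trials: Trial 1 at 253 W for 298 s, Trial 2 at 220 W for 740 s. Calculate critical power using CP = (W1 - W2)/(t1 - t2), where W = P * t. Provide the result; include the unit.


W1 = 253 * 298 = 75394 J
W2 = 220 * 740 = 162800 J
CP = (75394 - 162800) / (298 - 740)
= -87406 / -442
= 197.75 W

197.75 W


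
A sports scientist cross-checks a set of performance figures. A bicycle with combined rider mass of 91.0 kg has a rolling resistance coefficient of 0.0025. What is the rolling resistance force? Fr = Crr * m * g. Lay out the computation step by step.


Fr = 0.0025 * 91.0 * 9.81
= 0.2275 * 9.81
= 2.232 N

2.232 N


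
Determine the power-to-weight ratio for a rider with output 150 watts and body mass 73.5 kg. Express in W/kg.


P/W = 150 / 73.5 = 2.041 W/kg

2.041 W/kg


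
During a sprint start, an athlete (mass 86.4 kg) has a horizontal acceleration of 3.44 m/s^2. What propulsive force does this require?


Propulsive force = mass * acceleration
= 86.4 kg * 3.44 m/s^2
= 297.22 N

297.22 N


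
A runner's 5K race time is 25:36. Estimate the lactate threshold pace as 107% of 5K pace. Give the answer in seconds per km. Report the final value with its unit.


Total race time = 25*60 + 36 = 1536 seconds
5K pace = 1536 / 5 = 307.2 sec/km
LT pace = 307.2 * 1.07 = 328.7 sec/km

328.7 s/km


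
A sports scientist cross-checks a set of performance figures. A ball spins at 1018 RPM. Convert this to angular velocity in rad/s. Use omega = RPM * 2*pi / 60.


omega = 1018 * 2 * pi / 60
= 1018 * 6.28318531 / 60
= 6396.283 / 60
= 106.605 rad/s

106.605 rad/s


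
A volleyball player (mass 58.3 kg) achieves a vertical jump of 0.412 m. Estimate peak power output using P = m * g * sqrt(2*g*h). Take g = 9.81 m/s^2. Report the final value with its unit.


2 * g * h = 2 * 9.81 * 0.412 = 8.08344
sqrt(8.08344) = 2.843139 m/s
P = 58.3 * 9.81 * 2.843139 = 1626.06 W

1626.06 W


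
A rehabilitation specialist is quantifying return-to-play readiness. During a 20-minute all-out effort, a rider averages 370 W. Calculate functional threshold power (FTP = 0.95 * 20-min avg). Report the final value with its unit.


FTP = 0.95 * 370
= 351.5 W

351.5 W


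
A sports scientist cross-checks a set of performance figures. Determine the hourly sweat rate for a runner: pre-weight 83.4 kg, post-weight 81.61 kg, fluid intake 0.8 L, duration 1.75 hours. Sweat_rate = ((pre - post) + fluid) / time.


Mass lost = 83.4 - 81.61 = 1.79 kg
Add fluid consumed: 1.79 + 0.8 = 2.59 L total sweat
Sweat rate = 2.59 / 1.75 = 1.48 L/h

1.48 L/h


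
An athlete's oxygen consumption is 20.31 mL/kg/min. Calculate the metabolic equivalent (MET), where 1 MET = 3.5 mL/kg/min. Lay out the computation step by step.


MET = VO2 / 3.5
= 20.31 / 3.5
= 5.8 METs

5.8 METs


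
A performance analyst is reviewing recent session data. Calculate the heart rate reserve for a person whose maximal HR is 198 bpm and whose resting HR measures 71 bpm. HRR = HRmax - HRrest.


HRmax = 198 bpm
HRrest = 71 bpm
HRR = 198 - 71 = 127 bpm

127 bpm


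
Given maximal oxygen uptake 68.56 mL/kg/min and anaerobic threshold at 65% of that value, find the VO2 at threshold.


Percentage as decimal = 0.65
VO2 at AT = 68.56 * 0.65 = 44.56 mL/kg/min

44.56 mL/kg/min


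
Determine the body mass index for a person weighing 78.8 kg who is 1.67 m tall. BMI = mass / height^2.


BMI = mass / height^2
= 78.8 / 1.67^2
= 78.8 / 2.7889
= 28.25 kg/m^2

28.25 kg/m^2


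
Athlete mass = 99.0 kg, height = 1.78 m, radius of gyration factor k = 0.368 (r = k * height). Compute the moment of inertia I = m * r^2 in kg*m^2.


r = k * height = 0.368 * 1.78 = 0.65504 m
r^2 = 0.65504^2 = 0.429077
I = 99.0 * 0.429077 = 42.479 kg*m^2

42.479 kg*m^2


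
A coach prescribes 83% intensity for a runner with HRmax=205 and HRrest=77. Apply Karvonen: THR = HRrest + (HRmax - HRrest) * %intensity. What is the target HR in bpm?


Heart rate reserve = 205 - 77 = 128
Intensity fraction = 83 / 100 = 0.83
THR = 77 + 128 * 0.83 = 183.24 bpm

183.24 bpm


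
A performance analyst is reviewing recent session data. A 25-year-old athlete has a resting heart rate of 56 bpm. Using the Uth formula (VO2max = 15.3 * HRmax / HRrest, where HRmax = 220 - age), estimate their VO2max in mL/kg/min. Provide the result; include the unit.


HRmax = 220 - 25 = 195 bpm
Ratio = HRmax / HRrest = 195 / 56 = 3.4821
VO2max = 15.3 * 3.4821 = 53.28 mL/kg/min

53.28 mL/kg/min


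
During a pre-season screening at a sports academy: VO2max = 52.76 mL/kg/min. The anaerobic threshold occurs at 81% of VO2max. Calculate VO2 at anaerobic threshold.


AT fraction = 81 / 100 = 0.81
AT VO2 = 52.76 * 0.81
= 42.74 mL/kg/min

42.74 mL/kg/min


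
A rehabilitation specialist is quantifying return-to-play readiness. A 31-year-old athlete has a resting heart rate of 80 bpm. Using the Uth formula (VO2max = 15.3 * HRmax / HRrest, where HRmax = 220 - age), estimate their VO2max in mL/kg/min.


HRmax = 220 - 31 = 189 bpm
Ratio = HRmax / HRrest = 189 / 80 = 2.3625
VO2max = 15.3 * 2.3625 = 36.15 mL/kg/min

36.15 mL/kg/min


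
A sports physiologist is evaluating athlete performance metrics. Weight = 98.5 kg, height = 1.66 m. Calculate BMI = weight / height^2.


height^2 = 1.66^2 = 2.7556
BMI = 98.5 / 2.7556 = 35.75 kg/m^2

35.75 kg/m^2


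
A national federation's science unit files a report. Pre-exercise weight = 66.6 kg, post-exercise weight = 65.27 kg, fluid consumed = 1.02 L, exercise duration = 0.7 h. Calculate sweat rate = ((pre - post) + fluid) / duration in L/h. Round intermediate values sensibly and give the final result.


Weight loss = 66.6 - 65.27 = 1.33 kg (approx L)
Total sweat = 1.33 + 1.02 = 2.35 L
Sweat rate = 2.35 / 0.7 = 3.357 L/h

3.357 L/h


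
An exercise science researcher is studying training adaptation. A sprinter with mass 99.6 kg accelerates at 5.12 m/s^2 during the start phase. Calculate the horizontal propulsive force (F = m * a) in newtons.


F = m * a
= 99.6 * 5.12
= 509.95 N

509.95 N


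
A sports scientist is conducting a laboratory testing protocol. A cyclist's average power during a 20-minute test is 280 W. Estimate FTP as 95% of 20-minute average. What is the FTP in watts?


FTP = 20-min power * 0.95
= 280 * 0.95
= 266.0 W

266.0 W


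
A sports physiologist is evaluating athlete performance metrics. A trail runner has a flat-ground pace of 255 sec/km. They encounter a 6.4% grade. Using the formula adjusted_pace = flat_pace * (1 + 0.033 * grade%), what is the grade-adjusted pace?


Grade factor = 1 + 0.033 * 6.4 = 1.2112
Adjusted = 255 * 1.2112 = 308.86 sec/km

308.86 s/km


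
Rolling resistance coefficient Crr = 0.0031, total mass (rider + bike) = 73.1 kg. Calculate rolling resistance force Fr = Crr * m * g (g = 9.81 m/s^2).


Fr = Crr * m * g
= 0.0031 * 73.1 * 9.81
= 2.223 N

2.223 N


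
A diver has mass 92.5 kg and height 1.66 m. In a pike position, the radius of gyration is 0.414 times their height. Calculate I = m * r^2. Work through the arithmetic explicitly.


r = 0.414 * 1.66 = 0.68724 m
I = m * r^2 = 92.5 * 0.472299 = 43.688 kg*m^2

43.688 kg*m^2


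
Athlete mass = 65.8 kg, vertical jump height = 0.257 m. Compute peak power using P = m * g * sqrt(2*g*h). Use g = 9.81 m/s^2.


sqrt(2 * 9.81 * 0.257) = sqrt(5.04234) = 2.245516 m/s
P = 65.8 * 9.81 * 2.245516
= 1449.48 W

1449.48 W


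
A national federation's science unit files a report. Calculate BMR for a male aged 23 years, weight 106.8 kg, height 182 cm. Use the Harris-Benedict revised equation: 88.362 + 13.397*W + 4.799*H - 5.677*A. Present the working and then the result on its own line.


Substituting values:
W term = 13.397 * 106.8 = 1430.7996
H term = 4.799 * 182 = 873.418
A term = 5.677 * 23 = 130.571
BMR = 2262.01 kcal/day

2262.01 kcal/day


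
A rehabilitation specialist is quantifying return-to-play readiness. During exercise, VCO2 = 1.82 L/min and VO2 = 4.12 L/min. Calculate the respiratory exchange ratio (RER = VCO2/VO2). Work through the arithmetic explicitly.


RER = VCO2 / VO2
= 1.82 / 4.12
= 0.4417

0.4417


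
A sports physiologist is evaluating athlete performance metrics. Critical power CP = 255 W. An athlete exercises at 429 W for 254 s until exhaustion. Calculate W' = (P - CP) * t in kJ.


P - CP = 429 - 255 = 174 W
W' = 174 * 254 = 44196 J
= 44196 / 1000 = 44.196 kJ

44.196 kJ


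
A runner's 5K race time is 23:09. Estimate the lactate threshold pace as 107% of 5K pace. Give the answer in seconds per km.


Total race time = 23*60 + 9 = 1389 seconds
5K pace = 1389 / 5 = 277.8 sec/km
LT pace = 277.8 * 1.07 = 297.25 sec/km

297.25 s/km


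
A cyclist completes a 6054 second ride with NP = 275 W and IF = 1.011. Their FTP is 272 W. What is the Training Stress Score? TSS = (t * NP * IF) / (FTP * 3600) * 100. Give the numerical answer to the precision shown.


t * NP * IF = 6054 * 275 * 1.011 = 1683163.35
FTP * 3600 = 979200
TSS = (1683163.35 / 979200) * 100 = 171.89

171.89 TSS
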